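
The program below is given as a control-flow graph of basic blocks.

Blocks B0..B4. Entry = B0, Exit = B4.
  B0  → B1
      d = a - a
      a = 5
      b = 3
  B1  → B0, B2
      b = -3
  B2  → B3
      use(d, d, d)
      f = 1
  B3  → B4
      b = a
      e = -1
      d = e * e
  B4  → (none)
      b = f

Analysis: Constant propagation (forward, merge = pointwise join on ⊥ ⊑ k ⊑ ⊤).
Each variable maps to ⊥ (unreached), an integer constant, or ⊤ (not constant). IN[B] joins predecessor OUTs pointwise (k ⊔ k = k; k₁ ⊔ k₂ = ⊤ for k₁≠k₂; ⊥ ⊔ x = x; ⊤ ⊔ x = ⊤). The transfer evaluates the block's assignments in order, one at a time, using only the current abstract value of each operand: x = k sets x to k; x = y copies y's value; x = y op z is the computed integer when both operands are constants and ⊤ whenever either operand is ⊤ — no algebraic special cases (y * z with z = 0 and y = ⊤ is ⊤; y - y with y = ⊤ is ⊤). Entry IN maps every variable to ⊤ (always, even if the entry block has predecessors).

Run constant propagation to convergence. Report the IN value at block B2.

Fixpoint table:
  B0: | IN=(all ⊤) | OUT={a:5, b:3; rest ⊤}
  B1: | IN={a:5, b:3; rest ⊤} | OUT={a:5, b:-3; rest ⊤}
  B2: | IN={a:5, b:-3; rest ⊤} | OUT={a:5, b:-3, f:1; rest ⊤}
  B3: | IN={a:5, b:-3, f:1; rest ⊤} | OUT={a:5, b:5, d:1, e:-1, f:1; rest ⊤}
  B4: | IN={a:5, b:5, d:1, e:-1, f:1; rest ⊤} | OUT={a:5, b:1, d:1, e:-1, f:1; rest ⊤}

Merge at B2: IN[B2] = OUT[B1] = {a: 5, b: -3, c: ⊤, d: ⊤, e: ⊤, f: ⊤}

Answer: {a: 5, b: -3, c: ⊤, d: ⊤, e: ⊤, f: ⊤}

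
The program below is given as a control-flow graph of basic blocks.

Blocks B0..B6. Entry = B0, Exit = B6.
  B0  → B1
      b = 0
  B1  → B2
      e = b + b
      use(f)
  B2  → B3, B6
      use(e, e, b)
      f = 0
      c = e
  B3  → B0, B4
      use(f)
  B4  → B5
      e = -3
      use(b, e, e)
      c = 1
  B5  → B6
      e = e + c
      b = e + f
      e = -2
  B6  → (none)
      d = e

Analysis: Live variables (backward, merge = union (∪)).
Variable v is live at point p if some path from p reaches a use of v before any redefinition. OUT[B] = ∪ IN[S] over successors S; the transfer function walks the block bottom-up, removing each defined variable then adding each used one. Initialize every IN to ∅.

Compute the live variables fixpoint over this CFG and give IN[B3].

Answer: {b, f}

Trace:
Fixpoint table:
  B0:  IN={f}  OUT={b, f}
  B1:  IN={b, f}  OUT={b, e}
  B2:  IN={b, e}  OUT={b, e, f}
  B3:  IN={b, f}  OUT={b, f}
  B4:  IN={b, f}  OUT={c, e, f}
  B5:  IN={c, e, f}  OUT={e}
  B6:  IN={e}  OUT={}

Merge at B3: OUT[B3] = IN[B0] ⊔ IN[B4] = {b, f}
Applying B3's transfer function to that OUT value gives IN[B3] (row B3 above).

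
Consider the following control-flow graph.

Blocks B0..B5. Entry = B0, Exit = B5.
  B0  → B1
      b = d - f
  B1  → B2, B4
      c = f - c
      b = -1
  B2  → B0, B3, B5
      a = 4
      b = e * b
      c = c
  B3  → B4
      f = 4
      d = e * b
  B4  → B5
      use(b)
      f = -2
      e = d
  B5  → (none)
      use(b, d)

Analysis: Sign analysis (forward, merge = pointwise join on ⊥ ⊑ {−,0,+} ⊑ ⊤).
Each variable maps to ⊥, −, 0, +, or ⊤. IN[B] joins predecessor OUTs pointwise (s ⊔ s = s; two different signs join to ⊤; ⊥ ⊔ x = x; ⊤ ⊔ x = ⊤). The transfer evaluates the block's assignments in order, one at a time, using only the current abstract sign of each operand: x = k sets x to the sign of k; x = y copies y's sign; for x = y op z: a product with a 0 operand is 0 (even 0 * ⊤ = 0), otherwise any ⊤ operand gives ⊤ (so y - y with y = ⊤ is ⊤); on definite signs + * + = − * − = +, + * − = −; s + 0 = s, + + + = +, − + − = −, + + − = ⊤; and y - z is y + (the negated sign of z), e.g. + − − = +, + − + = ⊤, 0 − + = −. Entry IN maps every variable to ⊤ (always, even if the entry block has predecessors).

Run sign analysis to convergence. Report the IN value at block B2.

Answer: {a: ⊤, b: -, c: ⊤, d: ⊤, e: ⊤, f: ⊤}

Trace:
Per-block solution:
  B0:  IN=(all ⊤)  OUT=(all ⊤)
  B1:  IN=(all ⊤)  OUT={b:-; rest ⊤}
  B2:  IN={b:-; rest ⊤}  OUT={a:+; rest ⊤}
  B3:  IN={a:+; rest ⊤}  OUT={a:+, f:+; rest ⊤}
  B4:  IN=(all ⊤)  OUT={f:-; rest ⊤}
  B5:  IN=(all ⊤)  OUT=(all ⊤)

Merge at B2: IN[B2] = OUT[B1] = {a: ⊤, b: -, c: ⊤, d: ⊤, e: ⊤, f: ⊤}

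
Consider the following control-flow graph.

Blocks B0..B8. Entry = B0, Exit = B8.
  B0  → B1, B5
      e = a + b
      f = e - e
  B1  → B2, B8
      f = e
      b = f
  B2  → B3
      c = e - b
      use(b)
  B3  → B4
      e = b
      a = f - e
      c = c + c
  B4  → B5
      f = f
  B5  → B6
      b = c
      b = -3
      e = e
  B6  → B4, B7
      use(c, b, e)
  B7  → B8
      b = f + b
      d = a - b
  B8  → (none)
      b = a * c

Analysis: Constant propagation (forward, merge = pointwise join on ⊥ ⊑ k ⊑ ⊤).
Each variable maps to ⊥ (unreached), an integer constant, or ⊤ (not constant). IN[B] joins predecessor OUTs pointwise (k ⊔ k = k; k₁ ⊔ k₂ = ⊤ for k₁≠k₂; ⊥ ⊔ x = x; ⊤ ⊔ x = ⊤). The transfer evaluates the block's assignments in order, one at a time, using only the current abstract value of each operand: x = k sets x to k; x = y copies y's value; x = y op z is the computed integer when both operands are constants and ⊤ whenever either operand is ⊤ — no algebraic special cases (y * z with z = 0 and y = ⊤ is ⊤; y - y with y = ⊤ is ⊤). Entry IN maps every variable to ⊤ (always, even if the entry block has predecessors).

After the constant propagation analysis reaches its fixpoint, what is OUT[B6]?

Answer: {a: ⊤, b: -3, c: ⊤, d: ⊤, e: ⊤, f: ⊤}

Working:
Converged values:
  B0: | IN=(all ⊤) | OUT=(all ⊤)
  B1: | IN=(all ⊤) | OUT=(all ⊤)
  B2: | IN=(all ⊤) | OUT=(all ⊤)
  B3: | IN=(all ⊤) | OUT=(all ⊤)
  B4: | IN=(all ⊤) | OUT=(all ⊤)
  B5: | IN=(all ⊤) | OUT={b:-3; rest ⊤}
  B6: | IN={b:-3; rest ⊤} | OUT={b:-3; rest ⊤}
  B7: | IN={b:-3; rest ⊤} | OUT=(all ⊤)
  B8: | IN=(all ⊤) | OUT=(all ⊤)

Merge at B6: IN[B6] = OUT[B5] = {a: ⊤, b: -3, c: ⊤, d: ⊤, e: ⊤, f: ⊤}
Applying B6's transfer function to that IN value gives OUT[B6] (row B6 above).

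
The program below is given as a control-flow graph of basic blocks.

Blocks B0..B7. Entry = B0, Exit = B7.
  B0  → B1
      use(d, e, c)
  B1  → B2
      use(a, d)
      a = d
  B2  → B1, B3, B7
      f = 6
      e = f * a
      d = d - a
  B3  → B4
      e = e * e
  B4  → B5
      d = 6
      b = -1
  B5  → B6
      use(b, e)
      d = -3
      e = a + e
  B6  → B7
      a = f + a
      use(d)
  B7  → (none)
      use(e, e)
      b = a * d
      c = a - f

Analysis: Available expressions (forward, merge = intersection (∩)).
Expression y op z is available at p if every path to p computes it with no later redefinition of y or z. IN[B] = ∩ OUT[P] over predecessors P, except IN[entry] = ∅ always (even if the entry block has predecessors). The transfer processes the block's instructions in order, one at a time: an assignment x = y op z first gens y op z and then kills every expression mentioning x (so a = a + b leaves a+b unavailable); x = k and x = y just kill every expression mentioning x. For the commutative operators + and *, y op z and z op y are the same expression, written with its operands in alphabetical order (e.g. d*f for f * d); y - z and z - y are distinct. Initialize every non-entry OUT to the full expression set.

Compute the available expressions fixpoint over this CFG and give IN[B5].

Answer: {a*f}

Trace:
Fixpoint table:
  B0: | IN={} | OUT={}
  B1: | IN={} | OUT={}
  B2: | IN={} | OUT={a*f}
  B3: | IN={a*f} | OUT={a*f}
  B4: | IN={a*f} | OUT={a*f}
  B5: | IN={a*f} | OUT={a*f}
  B6: | IN={a*f} | OUT={}
  B7: | IN={} | OUT={a*d, a-f}

Merge at B5: IN[B5] = OUT[B4] = {a*f}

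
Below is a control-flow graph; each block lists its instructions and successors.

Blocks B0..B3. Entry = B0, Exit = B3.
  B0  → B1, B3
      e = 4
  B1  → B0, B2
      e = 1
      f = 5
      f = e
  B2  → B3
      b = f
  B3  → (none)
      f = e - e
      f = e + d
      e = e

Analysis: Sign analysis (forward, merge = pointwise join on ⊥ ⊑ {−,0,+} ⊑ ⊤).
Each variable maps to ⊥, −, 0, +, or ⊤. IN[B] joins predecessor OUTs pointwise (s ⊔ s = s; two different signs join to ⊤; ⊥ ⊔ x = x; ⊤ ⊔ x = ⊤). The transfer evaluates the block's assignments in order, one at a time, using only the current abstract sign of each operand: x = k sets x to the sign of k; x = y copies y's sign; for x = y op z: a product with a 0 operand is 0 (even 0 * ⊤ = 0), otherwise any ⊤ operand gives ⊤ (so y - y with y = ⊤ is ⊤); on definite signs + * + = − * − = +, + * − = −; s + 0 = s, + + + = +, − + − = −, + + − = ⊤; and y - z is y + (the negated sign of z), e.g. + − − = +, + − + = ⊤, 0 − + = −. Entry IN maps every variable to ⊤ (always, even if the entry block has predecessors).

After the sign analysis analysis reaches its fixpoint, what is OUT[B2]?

Per-block solution:
  B0:  IN=(all ⊤)  OUT={e:+; rest ⊤}
  B1:  IN={e:+; rest ⊤}  OUT={e:+, f:+; rest ⊤}
  B2:  IN={e:+, f:+; rest ⊤}  OUT={b:+, e:+, f:+; rest ⊤}
  B3:  IN={e:+; rest ⊤}  OUT={e:+; rest ⊤}

Merge at B2: IN[B2] = OUT[B1] = {a: ⊤, b: ⊤, c: ⊤, d: ⊤, e: +, f: +}
Applying B2's transfer function to that IN value gives OUT[B2] (row B2 above).

Answer: {a: ⊤, b: +, c: ⊤, d: ⊤, e: +, f: +}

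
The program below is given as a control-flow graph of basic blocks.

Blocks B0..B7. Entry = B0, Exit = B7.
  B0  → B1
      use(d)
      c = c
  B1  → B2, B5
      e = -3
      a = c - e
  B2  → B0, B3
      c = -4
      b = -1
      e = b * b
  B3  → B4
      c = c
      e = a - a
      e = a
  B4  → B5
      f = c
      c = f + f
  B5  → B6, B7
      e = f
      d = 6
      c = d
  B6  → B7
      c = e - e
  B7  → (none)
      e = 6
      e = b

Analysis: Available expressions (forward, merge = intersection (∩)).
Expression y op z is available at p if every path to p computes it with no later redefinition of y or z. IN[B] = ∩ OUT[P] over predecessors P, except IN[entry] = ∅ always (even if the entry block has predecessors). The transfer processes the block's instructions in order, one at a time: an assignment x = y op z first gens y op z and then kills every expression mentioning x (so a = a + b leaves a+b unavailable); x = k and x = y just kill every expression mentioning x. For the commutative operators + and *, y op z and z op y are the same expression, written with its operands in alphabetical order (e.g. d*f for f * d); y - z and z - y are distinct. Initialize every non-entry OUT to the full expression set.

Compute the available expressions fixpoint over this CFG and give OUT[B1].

Per-block solution:
  B0:   IN={}   OUT={}
  B1:   IN={}   OUT={c-e}
  B2:   IN={c-e}   OUT={b*b}
  B3:   IN={b*b}   OUT={a-a, b*b}
  B4:   IN={a-a, b*b}   OUT={a-a, b*b, f+f}
  B5:   IN={}   OUT={}
  B6:   IN={}   OUT={e-e}
  B7:   IN={}   OUT={}

Merge at B1: IN[B1] = OUT[B0] = {}
Applying B1's transfer function to that IN value gives OUT[B1] (row B1 above).

Answer: {c-e}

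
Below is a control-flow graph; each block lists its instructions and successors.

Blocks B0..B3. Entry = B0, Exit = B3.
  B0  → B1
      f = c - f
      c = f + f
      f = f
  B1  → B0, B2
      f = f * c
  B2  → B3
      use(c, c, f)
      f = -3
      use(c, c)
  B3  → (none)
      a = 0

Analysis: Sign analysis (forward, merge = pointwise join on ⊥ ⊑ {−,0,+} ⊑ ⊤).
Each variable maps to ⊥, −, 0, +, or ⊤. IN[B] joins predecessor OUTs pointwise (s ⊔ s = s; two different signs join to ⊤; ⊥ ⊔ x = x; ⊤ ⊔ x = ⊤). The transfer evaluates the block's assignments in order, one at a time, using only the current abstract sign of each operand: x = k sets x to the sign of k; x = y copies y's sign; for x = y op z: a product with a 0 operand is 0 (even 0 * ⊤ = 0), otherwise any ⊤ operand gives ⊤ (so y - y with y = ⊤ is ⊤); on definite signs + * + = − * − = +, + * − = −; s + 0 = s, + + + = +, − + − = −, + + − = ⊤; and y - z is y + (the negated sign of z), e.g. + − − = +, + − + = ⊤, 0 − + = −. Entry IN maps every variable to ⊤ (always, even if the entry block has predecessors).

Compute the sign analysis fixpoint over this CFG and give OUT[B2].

Converged values:
  B0:   IN=(all ⊤)   OUT=(all ⊤)
  B1:   IN=(all ⊤)   OUT=(all ⊤)
  B2:   IN=(all ⊤)   OUT={f:-; rest ⊤}
  B3:   IN={f:-; rest ⊤}   OUT={a:0, f:-; rest ⊤}

Merge at B2: IN[B2] = OUT[B1] = {a: ⊤, b: ⊤, c: ⊤, d: ⊤, e: ⊤, f: ⊤}
Applying B2's transfer function to that IN value gives OUT[B2] (row B2 above).

Answer: {a: ⊤, b: ⊤, c: ⊤, d: ⊤, e: ⊤, f: -}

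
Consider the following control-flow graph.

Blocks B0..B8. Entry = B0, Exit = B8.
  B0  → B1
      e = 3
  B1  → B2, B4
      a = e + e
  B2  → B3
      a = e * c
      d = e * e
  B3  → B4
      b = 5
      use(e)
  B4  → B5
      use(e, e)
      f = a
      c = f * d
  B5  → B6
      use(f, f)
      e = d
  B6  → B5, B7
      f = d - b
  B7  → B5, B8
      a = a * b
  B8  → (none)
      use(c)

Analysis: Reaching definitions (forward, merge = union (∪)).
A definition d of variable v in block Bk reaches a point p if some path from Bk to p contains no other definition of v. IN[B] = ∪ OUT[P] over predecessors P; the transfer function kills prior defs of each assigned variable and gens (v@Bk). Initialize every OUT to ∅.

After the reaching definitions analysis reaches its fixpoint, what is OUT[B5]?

Answer: {a@B1, a@B2, a@B7, b@B3, c@B4, d@B2, e@B5, f@B4, f@B6}

Trace:
Converged values:
  B0:   IN={}   OUT={e@B0}
  B1:   IN={e@B0}   OUT={a@B1, e@B0}
  B2:   IN={a@B1, e@B0}   OUT={a@B2, d@B2, e@B0}
  B3:   IN={a@B2, d@B2, e@B0}   OUT={a@B2, b@B3, d@B2, e@B0}
  B4:   IN={a@B1, a@B2, b@B3, d@B2, e@B0}   OUT={a@B1, a@B2, b@B3, c@B4, d@B2, e@B0, f@B4}
  B5:   IN={a@B1, a@B2, a@B7, b@B3, c@B4, d@B2, e@B0, e@B5, f@B4, f@B6}   OUT={a@B1, a@B2, a@B7, b@B3, c@B4, d@B2, e@B5, f@B4, f@B6}
  B6:   IN={a@B1, a@B2, a@B7, b@B3, c@B4, d@B2, e@B5, f@B4, f@B6}   OUT={a@B1, a@B2, a@B7, b@B3, c@B4, d@B2, e@B5, f@B6}
  B7:   IN={a@B1, a@B2, a@B7, b@B3, c@B4, d@B2, e@B5, f@B6}   OUT={a@B7, b@B3, c@B4, d@B2, e@B5, f@B6}
  B8:   IN={a@B7, b@B3, c@B4, d@B2, e@B5, f@B6}   OUT={a@B7, b@B3, c@B4, d@B2, e@B5, f@B6}

Merge at B5: IN[B5] = OUT[B4] ⊔ OUT[B6] ⊔ OUT[B7] = {a@B1, a@B2, a@B7, b@B3, c@B4, d@B2, e@B0, e@B5, f@B4, f@B6}
Applying B5's transfer function to that IN value gives OUT[B5] (row B5 above).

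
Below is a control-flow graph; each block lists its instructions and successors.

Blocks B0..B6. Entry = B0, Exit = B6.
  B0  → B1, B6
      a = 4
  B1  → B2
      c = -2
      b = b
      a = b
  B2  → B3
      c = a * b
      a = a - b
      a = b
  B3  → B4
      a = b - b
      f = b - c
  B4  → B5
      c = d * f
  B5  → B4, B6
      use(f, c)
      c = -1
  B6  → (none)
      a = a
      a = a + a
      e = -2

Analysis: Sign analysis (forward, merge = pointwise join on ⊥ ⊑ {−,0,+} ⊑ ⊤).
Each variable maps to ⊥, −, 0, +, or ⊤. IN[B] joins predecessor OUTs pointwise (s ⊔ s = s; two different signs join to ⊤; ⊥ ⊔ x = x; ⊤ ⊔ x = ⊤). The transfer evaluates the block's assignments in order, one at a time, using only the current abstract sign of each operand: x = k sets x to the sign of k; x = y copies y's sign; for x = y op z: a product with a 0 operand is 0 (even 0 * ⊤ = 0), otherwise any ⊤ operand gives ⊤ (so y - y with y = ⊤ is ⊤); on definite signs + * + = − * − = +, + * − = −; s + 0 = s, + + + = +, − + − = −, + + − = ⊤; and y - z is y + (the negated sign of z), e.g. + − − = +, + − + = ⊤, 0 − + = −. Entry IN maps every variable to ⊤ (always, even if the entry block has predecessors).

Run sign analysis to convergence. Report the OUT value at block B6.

Answer: {a: ⊤, b: ⊤, c: ⊤, d: ⊤, e: -, f: ⊤}

Derivation:
Per-block solution:
  B0:   IN=(all ⊤)   OUT={a:+; rest ⊤}
  B1:   IN={a:+; rest ⊤}   OUT={c:-; rest ⊤}
  B2:   IN={c:-; rest ⊤}   OUT=(all ⊤)
  B3:   IN=(all ⊤)   OUT=(all ⊤)
  B4:   IN=(all ⊤)   OUT=(all ⊤)
  B5:   IN=(all ⊤)   OUT={c:-; rest ⊤}
  B6:   IN=(all ⊤)   OUT={e:-; rest ⊤}

Merge at B6: IN[B6] = OUT[B0] ⊔ OUT[B5] = {a: ⊤, b: ⊤, c: ⊤, d: ⊤, e: ⊤, f: ⊤}
Applying B6's transfer function to that IN value gives OUT[B6] (row B6 above).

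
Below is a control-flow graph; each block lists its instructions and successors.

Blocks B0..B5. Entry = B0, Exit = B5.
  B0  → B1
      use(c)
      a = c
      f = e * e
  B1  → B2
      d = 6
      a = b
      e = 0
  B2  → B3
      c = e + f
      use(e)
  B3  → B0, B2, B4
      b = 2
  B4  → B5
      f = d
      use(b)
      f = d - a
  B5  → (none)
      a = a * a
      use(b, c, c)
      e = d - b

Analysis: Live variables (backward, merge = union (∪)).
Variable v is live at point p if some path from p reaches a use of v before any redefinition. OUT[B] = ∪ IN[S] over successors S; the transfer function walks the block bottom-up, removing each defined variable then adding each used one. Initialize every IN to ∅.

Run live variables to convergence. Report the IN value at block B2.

Converged values:
  B0:   IN={b, c, e}   OUT={b, f}
  B1:   IN={b, f}   OUT={a, d, e, f}
  B2:   IN={a, d, e, f}   OUT={a, c, d, e, f}
  B3:   IN={a, c, d, e, f}   OUT={a, b, c, d, e, f}
  B4:   IN={a, b, c, d}   OUT={a, b, c, d}
  B5:   IN={a, b, c, d}   OUT={}

Merge at B2: OUT[B2] = IN[B3] = {a, c, d, e, f}
Applying B2's transfer function to that OUT value gives IN[B2] (row B2 above).

Answer: {a, d, e, f}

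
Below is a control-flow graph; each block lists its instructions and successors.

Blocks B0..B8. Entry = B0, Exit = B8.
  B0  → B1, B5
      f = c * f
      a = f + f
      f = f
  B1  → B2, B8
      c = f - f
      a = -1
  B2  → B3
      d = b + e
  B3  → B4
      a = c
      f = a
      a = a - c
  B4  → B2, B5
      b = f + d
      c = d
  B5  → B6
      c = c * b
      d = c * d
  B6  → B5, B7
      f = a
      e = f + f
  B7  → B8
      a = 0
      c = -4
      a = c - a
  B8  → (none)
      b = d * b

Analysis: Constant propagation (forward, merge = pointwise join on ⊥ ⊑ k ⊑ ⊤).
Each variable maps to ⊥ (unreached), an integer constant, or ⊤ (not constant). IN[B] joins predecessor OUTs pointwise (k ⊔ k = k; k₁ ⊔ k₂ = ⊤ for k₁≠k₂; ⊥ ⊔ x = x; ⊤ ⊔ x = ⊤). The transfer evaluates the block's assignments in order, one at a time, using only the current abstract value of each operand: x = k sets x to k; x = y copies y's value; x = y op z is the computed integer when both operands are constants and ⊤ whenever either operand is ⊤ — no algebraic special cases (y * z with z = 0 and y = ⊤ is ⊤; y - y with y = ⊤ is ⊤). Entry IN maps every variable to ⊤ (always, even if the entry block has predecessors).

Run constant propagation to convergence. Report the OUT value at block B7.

Answer: {a: -4, b: ⊤, c: -4, d: ⊤, e: ⊤, f: ⊤}

Derivation:
Fixpoint table:
  B0:   IN=(all ⊤)   OUT=(all ⊤)
  B1:   IN=(all ⊤)   OUT={a:-1; rest ⊤}
  B2:   IN=(all ⊤)   OUT=(all ⊤)
  B3:   IN=(all ⊤)   OUT=(all ⊤)
  B4:   IN=(all ⊤)   OUT=(all ⊤)
  B5:   IN=(all ⊤)   OUT=(all ⊤)
  B6:   IN=(all ⊤)   OUT=(all ⊤)
  B7:   IN=(all ⊤)   OUT={a:-4, c:-4; rest ⊤}
  B8:   IN=(all ⊤)   OUT=(all ⊤)

Merge at B7: IN[B7] = OUT[B6] = {a: ⊤, b: ⊤, c: ⊤, d: ⊤, e: ⊤, f: ⊤}
Applying B7's transfer function to that IN value gives OUT[B7] (row B7 above).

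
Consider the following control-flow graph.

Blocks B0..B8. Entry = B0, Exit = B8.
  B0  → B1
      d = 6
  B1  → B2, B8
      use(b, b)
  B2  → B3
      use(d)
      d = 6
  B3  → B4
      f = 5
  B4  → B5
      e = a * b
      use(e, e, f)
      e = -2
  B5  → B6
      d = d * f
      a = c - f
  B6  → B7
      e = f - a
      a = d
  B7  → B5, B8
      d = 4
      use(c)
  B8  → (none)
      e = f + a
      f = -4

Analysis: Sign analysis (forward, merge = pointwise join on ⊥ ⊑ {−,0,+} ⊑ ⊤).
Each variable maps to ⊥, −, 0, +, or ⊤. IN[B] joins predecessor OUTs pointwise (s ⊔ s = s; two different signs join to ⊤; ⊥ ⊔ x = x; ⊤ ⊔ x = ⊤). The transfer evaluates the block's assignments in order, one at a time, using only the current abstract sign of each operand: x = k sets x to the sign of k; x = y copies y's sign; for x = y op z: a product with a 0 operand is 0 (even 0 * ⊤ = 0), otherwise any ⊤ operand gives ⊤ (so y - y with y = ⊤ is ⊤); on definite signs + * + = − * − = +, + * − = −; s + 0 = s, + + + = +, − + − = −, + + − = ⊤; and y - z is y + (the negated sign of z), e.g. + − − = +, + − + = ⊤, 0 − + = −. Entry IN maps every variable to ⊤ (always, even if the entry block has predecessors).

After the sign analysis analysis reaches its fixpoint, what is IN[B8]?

Per-block solution:
  B0: | IN=(all ⊤) | OUT={d:+; rest ⊤}
  B1: | IN={d:+; rest ⊤} | OUT={d:+; rest ⊤}
  B2: | IN={d:+; rest ⊤} | OUT={d:+; rest ⊤}
  B3: | IN={d:+; rest ⊤} | OUT={d:+, f:+; rest ⊤}
  B4: | IN={d:+, f:+; rest ⊤} | OUT={d:+, e:-, f:+; rest ⊤}
  B5: | IN={d:+, f:+; rest ⊤} | OUT={d:+, f:+; rest ⊤}
  B6: | IN={d:+, f:+; rest ⊤} | OUT={a:+, d:+, f:+; rest ⊤}
  B7: | IN={a:+, d:+, f:+; rest ⊤} | OUT={a:+, d:+, f:+; rest ⊤}
  B8: | IN={d:+; rest ⊤} | OUT={d:+, f:-; rest ⊤}

Merge at B8: IN[B8] = OUT[B1] ⊔ OUT[B7] = {a: ⊤, b: ⊤, c: ⊤, d: +, e: ⊤, f: ⊤}

Answer: {a: ⊤, b: ⊤, c: ⊤, d: +, e: ⊤, f: ⊤}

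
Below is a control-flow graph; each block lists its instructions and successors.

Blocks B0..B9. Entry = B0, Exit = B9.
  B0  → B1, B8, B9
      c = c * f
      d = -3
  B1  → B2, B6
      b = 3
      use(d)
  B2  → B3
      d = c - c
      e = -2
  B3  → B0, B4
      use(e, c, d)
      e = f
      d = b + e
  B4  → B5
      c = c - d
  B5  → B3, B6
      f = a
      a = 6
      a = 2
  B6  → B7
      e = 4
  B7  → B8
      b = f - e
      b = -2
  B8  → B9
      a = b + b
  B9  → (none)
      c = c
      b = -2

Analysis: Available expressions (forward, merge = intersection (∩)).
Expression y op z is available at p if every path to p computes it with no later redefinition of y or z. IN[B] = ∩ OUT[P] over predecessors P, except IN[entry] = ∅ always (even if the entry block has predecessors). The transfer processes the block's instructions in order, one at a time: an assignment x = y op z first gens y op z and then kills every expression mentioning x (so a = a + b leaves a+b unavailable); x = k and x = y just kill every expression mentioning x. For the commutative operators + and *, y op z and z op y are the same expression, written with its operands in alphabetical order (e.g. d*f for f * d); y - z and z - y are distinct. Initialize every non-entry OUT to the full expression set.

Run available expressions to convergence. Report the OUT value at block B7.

Answer: {f-e}

Trace:
Fixpoint table:
  B0: | IN={} | OUT={}
  B1: | IN={} | OUT={}
  B2: | IN={} | OUT={c-c}
  B3: | IN={} | OUT={b+e}
  B4: | IN={b+e} | OUT={b+e}
  B5: | IN={b+e} | OUT={b+e}
  B6: | IN={} | OUT={}
  B7: | IN={} | OUT={f-e}
  B8: | IN={} | OUT={b+b}
  B9: | IN={} | OUT={}

Merge at B7: IN[B7] = OUT[B6] = {}
Applying B7's transfer function to that IN value gives OUT[B7] (row B7 above).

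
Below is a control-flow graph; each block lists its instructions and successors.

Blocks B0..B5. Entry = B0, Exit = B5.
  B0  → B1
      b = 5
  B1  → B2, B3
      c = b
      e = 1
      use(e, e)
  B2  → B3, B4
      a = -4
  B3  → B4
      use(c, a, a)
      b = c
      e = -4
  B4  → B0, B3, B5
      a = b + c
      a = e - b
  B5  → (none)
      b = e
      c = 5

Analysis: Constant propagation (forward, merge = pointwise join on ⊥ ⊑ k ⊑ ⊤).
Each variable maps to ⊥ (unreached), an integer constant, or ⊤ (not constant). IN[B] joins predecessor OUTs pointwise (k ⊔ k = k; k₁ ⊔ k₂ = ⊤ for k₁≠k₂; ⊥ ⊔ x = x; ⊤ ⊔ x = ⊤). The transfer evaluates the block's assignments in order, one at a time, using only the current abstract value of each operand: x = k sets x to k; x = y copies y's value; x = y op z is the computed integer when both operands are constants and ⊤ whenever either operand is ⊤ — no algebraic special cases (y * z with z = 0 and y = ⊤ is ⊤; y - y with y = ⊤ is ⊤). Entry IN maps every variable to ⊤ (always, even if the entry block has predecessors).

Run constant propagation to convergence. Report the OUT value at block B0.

Converged values:
  B0: | IN=(all ⊤) | OUT={b:5; rest ⊤}
  B1: | IN={b:5; rest ⊤} | OUT={b:5, c:5, e:1; rest ⊤}
  B2: | IN={b:5, c:5, e:1; rest ⊤} | OUT={a:-4, b:5, c:5, e:1; rest ⊤}
  B3: | IN={b:5, c:5; rest ⊤} | OUT={b:5, c:5, e:-4; rest ⊤}
  B4: | IN={b:5, c:5; rest ⊤} | OUT={b:5, c:5; rest ⊤}
  B5: | IN={b:5, c:5; rest ⊤} | OUT={c:5; rest ⊤}

Merge at B0 (entry node, so the boundary value (all ⊤) is joined with the incoming edge(s)): IN[B0] = (all ⊤) ⊔ OUT[B4] = {a: ⊤, b: ⊤, c: ⊤, d: ⊤, e: ⊤, f: ⊤}
Applying B0's transfer function to that IN value gives OUT[B0] (row B0 above).

Answer: {a: ⊤, b: 5, c: ⊤, d: ⊤, e: ⊤, f: ⊤}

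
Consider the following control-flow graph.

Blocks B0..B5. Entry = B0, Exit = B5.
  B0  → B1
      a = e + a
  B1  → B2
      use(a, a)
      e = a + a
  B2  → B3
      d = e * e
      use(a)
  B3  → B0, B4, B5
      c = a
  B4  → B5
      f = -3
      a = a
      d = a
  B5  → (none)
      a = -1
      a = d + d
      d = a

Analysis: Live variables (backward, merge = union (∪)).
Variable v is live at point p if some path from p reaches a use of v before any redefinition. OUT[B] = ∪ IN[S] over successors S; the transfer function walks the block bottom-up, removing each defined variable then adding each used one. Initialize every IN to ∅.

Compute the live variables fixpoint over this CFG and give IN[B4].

Converged values:
  B0: | IN={a, e} | OUT={a}
  B1: | IN={a} | OUT={a, e}
  B2: | IN={a, e} | OUT={a, d, e}
  B3: | IN={a, d, e} | OUT={a, d, e}
  B4: | IN={a} | OUT={d}
  B5: | IN={d} | OUT={}

Merge at B4: OUT[B4] = IN[B5] = {d}
Applying B4's transfer function to that OUT value gives IN[B4] (row B4 above).

Answer: {a}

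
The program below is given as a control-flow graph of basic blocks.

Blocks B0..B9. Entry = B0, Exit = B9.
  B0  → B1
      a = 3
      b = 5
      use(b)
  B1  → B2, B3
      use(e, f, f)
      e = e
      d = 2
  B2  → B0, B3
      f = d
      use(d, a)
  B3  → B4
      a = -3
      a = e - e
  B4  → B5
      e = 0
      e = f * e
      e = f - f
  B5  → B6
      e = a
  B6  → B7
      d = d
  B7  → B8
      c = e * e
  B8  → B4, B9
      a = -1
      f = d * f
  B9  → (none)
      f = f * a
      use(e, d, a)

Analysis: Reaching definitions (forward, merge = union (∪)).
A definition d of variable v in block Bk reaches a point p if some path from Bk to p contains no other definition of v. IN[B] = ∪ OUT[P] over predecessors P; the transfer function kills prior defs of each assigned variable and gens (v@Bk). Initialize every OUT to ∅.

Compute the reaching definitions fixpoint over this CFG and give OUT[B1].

Answer: {a@B0, b@B0, d@B1, e@B1, f@B2}

Working:
Per-block solution:
  B0: | IN={a@B0, b@B0, d@B1, e@B1, f@B2} | OUT={a@B0, b@B0, d@B1, e@B1, f@B2}
  B1: | IN={a@B0, b@B0, d@B1, e@B1, f@B2} | OUT={a@B0, b@B0, d@B1, e@B1, f@B2}
  B2: | IN={a@B0, b@B0, d@B1, e@B1, f@B2} | OUT={a@B0, b@B0, d@B1, e@B1, f@B2}
  B3: | IN={a@B0, b@B0, d@B1, e@B1, f@B2} | OUT={a@B3, b@B0, d@B1, e@B1, f@B2}
  B4: | IN={a@B3, a@B8, b@B0, c@B7, d@B1, d@B6, e@B1, e@B5, f@B2, f@B8} | OUT={a@B3, a@B8, b@B0, c@B7, d@B1, d@B6, e@B4, f@B2, f@B8}
  B5: | IN={a@B3, a@B8, b@B0, c@B7, d@B1, d@B6, e@B4, f@B2, f@B8} | OUT={a@B3, a@B8, b@B0, c@B7, d@B1, d@B6, e@B5, f@B2, f@B8}
  B6: | IN={a@B3, a@B8, b@B0, c@B7, d@B1, d@B6, e@B5, f@B2, f@B8} | OUT={a@B3, a@B8, b@B0, c@B7, d@B6, e@B5, f@B2, f@B8}
  B7: | IN={a@B3, a@B8, b@B0, c@B7, d@B6, e@B5, f@B2, f@B8} | OUT={a@B3, a@B8, b@B0, c@B7, d@B6, e@B5, f@B2, f@B8}
  B8: | IN={a@B3, a@B8, b@B0, c@B7, d@B6, e@B5, f@B2, f@B8} | OUT={a@B8, b@B0, c@B7, d@B6, e@B5, f@B8}
  B9: | IN={a@B8, b@B0, c@B7, d@B6, e@B5, f@B8} | OUT={a@B8, b@B0, c@B7, d@B6, e@B5, f@B9}

Merge at B1: IN[B1] = OUT[B0] = {a@B0, b@B0, d@B1, e@B1, f@B2}
Applying B1's transfer function to that IN value gives OUT[B1] (row B1 above).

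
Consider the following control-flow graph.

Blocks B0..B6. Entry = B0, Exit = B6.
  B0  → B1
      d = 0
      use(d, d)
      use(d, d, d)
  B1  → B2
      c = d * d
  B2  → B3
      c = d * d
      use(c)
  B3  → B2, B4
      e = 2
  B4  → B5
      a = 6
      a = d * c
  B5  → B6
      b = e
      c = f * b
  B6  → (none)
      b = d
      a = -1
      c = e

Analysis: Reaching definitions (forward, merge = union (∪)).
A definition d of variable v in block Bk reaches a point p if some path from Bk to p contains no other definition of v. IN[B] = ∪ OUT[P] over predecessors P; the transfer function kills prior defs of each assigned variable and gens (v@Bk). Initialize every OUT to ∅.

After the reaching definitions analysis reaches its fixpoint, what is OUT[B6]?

Fixpoint table:
  B0:  IN={}  OUT={d@B0}
  B1:  IN={d@B0}  OUT={c@B1, d@B0}
  B2:  IN={c@B1, c@B2, d@B0, e@B3}  OUT={c@B2, d@B0, e@B3}
  B3:  IN={c@B2, d@B0, e@B3}  OUT={c@B2, d@B0, e@B3}
  B4:  IN={c@B2, d@B0, e@B3}  OUT={a@B4, c@B2, d@B0, e@B3}
  B5:  IN={a@B4, c@B2, d@B0, e@B3}  OUT={a@B4, b@B5, c@B5, d@B0, e@B3}
  B6:  IN={a@B4, b@B5, c@B5, d@B0, e@B3}  OUT={a@B6, b@B6, c@B6, d@B0, e@B3}

Merge at B6: IN[B6] = OUT[B5] = {a@B4, b@B5, c@B5, d@B0, e@B3}
Applying B6's transfer function to that IN value gives OUT[B6] (row B6 above).

Answer: {a@B6, b@B6, c@B6, d@B0, e@B3}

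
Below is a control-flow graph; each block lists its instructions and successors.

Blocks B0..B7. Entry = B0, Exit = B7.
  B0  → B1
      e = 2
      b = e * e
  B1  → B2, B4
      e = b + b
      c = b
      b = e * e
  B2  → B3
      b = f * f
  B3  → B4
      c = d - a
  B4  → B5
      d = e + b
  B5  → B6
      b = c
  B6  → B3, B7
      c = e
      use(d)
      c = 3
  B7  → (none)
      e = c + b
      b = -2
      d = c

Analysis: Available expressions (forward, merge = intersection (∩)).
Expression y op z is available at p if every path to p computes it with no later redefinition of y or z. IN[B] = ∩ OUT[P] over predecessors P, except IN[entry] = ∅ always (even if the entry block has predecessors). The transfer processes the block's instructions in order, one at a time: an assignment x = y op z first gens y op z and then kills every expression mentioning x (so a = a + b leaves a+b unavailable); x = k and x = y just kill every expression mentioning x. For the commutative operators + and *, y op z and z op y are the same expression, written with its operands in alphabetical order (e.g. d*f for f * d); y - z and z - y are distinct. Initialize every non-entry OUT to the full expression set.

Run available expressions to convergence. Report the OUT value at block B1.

Answer: {e*e}

Derivation:
Converged values:
  B0:   IN={}   OUT={e*e}
  B1:   IN={e*e}   OUT={e*e}
  B2:   IN={e*e}   OUT={e*e, f*f}
  B3:   IN={e*e}   OUT={d-a, e*e}
  B4:   IN={e*e}   OUT={b+e, e*e}
  B5:   IN={b+e, e*e}   OUT={e*e}
  B6:   IN={e*e}   OUT={e*e}
  B7:   IN={e*e}   OUT={}

Merge at B1: IN[B1] = OUT[B0] = {e*e}
Applying B1's transfer function to that IN value gives OUT[B1] (row B1 above).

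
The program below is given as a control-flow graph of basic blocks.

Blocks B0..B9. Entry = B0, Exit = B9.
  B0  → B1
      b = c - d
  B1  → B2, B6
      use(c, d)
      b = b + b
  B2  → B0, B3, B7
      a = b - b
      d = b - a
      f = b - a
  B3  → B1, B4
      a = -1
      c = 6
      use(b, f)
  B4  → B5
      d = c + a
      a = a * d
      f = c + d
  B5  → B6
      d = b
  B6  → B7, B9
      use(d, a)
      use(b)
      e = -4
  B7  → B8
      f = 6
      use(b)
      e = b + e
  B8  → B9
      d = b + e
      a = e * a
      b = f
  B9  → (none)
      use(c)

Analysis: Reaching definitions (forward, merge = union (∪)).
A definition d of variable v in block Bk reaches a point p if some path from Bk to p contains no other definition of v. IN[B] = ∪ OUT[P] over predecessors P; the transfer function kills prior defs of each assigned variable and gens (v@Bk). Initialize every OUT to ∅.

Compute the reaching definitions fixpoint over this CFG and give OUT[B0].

Answer: {a@B2, b@B0, c@B3, d@B2, f@B2}

Working:
Fixpoint table:
  B0: | IN={a@B2, b@B1, c@B3, d@B2, f@B2} | OUT={a@B2, b@B0, c@B3, d@B2, f@B2}
  B1: | IN={a@B2, a@B3, b@B0, b@B1, c@B3, d@B2, f@B2} | OUT={a@B2, a@B3, b@B1, c@B3, d@B2, f@B2}
  B2: | IN={a@B2, a@B3, b@B1, c@B3, d@B2, f@B2} | OUT={a@B2, b@B1, c@B3, d@B2, f@B2}
  B3: | IN={a@B2, b@B1, c@B3, d@B2, f@B2} | OUT={a@B3, b@B1, c@B3, d@B2, f@B2}
  B4: | IN={a@B3, b@B1, c@B3, d@B2, f@B2} | OUT={a@B4, b@B1, c@B3, d@B4, f@B4}
  B5: | IN={a@B4, b@B1, c@B3, d@B4, f@B4} | OUT={a@B4, b@B1, c@B3, d@B5, f@B4}
  B6: | IN={a@B2, a@B3, a@B4, b@B1, c@B3, d@B2, d@B5, f@B2, f@B4} | OUT={a@B2, a@B3, a@B4, b@B1, c@B3, d@B2, d@B5, e@B6, f@B2, f@B4}
  B7: | IN={a@B2, a@B3, a@B4, b@B1, c@B3, d@B2, d@B5, e@B6, f@B2, f@B4} | OUT={a@B2, a@B3, a@B4, b@B1, c@B3, d@B2, d@B5, e@B7, f@B7}
  B8: | IN={a@B2, a@B3, a@B4, b@B1, c@B3, d@B2, d@B5, e@B7, f@B7} | OUT={a@B8, b@B8, c@B3, d@B8, e@B7, f@B7}
  B9: | IN={a@B2, a@B3, a@B4, a@B8, b@B1, b@B8, c@B3, d@B2, d@B5, d@B8, e@B6, e@B7, f@B2, f@B4, f@B7} | OUT={a@B2, a@B3, a@B4, a@B8, b@B1, b@B8, c@B3, d@B2, d@B5, d@B8, e@B6, e@B7, f@B2, f@B4, f@B7}

Merge at B0 (entry node, so the boundary value {} is joined with the incoming edge(s)): IN[B0] = {} ⊔ OUT[B2] = {a@B2, b@B1, c@B3, d@B2, f@B2}
Applying B0's transfer function to that IN value gives OUT[B0] (row B0 above).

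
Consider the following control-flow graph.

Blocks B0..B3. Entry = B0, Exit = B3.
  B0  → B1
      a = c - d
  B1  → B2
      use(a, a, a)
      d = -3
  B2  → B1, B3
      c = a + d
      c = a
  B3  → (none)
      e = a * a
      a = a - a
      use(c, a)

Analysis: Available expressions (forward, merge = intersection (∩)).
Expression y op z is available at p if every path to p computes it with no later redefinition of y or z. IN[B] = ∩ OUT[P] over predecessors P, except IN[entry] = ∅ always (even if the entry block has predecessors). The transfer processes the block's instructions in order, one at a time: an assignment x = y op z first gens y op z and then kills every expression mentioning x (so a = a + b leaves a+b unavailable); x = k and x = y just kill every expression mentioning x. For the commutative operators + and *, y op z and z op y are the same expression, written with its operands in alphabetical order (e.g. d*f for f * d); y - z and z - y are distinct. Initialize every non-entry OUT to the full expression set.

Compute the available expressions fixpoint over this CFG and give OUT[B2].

Converged values:
  B0: | IN={} | OUT={c-d}
  B1: | IN={} | OUT={}
  B2: | IN={} | OUT={a+d}
  B3: | IN={a+d} | OUT={}

Merge at B2: IN[B2] = OUT[B1] = {}
Applying B2's transfer function to that IN value gives OUT[B2] (row B2 above).

Answer: {a+d}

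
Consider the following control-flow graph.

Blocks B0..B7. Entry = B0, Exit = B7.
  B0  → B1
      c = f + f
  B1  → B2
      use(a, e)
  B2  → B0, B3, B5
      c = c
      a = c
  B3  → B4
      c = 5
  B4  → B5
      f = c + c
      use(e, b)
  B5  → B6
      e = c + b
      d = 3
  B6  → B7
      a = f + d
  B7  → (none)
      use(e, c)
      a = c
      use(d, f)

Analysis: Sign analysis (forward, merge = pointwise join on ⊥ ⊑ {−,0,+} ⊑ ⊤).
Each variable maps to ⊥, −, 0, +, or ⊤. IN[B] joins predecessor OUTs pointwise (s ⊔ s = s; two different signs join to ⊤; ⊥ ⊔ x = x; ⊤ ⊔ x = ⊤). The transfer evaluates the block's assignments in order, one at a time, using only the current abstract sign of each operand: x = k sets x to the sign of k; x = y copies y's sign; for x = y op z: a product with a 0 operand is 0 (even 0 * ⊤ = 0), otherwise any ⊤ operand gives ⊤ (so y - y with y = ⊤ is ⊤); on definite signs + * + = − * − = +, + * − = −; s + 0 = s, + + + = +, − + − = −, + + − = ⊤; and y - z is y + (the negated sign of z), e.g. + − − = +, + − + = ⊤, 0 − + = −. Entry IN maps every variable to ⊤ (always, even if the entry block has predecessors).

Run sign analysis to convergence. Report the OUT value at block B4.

Fixpoint table:
  B0:   IN=(all ⊤)   OUT=(all ⊤)
  B1:   IN=(all ⊤)   OUT=(all ⊤)
  B2:   IN=(all ⊤)   OUT=(all ⊤)
  B3:   IN=(all ⊤)   OUT={c:+; rest ⊤}
  B4:   IN={c:+; rest ⊤}   OUT={c:+, f:+; rest ⊤}
  B5:   IN=(all ⊤)   OUT={d:+; rest ⊤}
  B6:   IN={d:+; rest ⊤}   OUT={d:+; rest ⊤}
  B7:   IN={d:+; rest ⊤}   OUT={d:+; rest ⊤}

Merge at B4: IN[B4] = OUT[B3] = {a: ⊤, b: ⊤, c: +, d: ⊤, e: ⊤, f: ⊤}
Applying B4's transfer function to that IN value gives OUT[B4] (row B4 above).

Answer: {a: ⊤, b: ⊤, c: +, d: ⊤, e: ⊤, f: +}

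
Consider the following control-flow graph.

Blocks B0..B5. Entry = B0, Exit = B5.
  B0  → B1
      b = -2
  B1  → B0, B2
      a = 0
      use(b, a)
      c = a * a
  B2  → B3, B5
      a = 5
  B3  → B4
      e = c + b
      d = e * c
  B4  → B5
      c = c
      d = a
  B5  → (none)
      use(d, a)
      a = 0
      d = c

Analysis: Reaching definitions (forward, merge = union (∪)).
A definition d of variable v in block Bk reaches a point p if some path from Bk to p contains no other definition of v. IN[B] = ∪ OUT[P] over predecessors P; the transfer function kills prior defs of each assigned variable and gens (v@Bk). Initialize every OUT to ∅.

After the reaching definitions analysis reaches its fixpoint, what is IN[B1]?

Converged values:
  B0:   IN={a@B1, b@B0, c@B1}   OUT={a@B1, b@B0, c@B1}
  B1:   IN={a@B1, b@B0, c@B1}   OUT={a@B1, b@B0, c@B1}
  B2:   IN={a@B1, b@B0, c@B1}   OUT={a@B2, b@B0, c@B1}
  B3:   IN={a@B2, b@B0, c@B1}   OUT={a@B2, b@B0, c@B1, d@B3, e@B3}
  B4:   IN={a@B2, b@B0, c@B1, d@B3, e@B3}   OUT={a@B2, b@B0, c@B4, d@B4, e@B3}
  B5:   IN={a@B2, b@B0, c@B1, c@B4, d@B4, e@B3}   OUT={a@B5, b@B0, c@B1, c@B4, d@B5, e@B3}

Merge at B1: IN[B1] = OUT[B0] = {a@B1, b@B0, c@B1}

Answer: {a@B1, b@B0, c@B1}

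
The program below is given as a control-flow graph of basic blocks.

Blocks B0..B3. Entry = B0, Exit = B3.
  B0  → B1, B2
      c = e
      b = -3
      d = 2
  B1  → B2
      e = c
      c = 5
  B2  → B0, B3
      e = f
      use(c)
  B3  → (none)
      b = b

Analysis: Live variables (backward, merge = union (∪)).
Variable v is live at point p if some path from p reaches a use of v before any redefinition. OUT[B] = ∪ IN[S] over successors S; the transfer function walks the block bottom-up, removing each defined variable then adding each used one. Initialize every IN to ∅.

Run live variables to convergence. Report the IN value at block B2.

Answer: {b, c, f}

Working:
Per-block solution:
  B0:   IN={e, f}   OUT={b, c, f}
  B1:   IN={b, c, f}   OUT={b, c, f}
  B2:   IN={b, c, f}   OUT={b, e, f}
  B3:   IN={b}   OUT={}

Merge at B2: OUT[B2] = IN[B0] ⊔ IN[B3] = {b, e, f}
Applying B2's transfer function to that OUT value gives IN[B2] (row B2 above).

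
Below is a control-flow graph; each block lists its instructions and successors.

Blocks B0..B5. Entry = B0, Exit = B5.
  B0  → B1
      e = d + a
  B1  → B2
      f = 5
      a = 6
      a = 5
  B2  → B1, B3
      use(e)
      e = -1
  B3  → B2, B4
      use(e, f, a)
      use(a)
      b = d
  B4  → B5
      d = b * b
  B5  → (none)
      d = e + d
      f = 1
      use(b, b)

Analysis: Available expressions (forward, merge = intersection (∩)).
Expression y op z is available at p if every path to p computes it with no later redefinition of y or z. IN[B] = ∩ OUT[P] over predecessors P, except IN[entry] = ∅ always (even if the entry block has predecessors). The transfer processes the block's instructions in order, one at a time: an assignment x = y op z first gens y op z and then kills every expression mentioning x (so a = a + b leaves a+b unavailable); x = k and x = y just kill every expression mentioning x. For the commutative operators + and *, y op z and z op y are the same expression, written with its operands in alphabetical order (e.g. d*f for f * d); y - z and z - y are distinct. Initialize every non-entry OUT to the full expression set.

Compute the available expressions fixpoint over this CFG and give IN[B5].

Answer: {b*b}

Derivation:
Fixpoint table:
  B0:  IN={}  OUT={a+d}
  B1:  IN={}  OUT={}
  B2:  IN={}  OUT={}
  B3:  IN={}  OUT={}
  B4:  IN={}  OUT={b*b}
  B5:  IN={b*b}  OUT={b*b}

Merge at B5: IN[B5] = OUT[B4] = {b*b}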